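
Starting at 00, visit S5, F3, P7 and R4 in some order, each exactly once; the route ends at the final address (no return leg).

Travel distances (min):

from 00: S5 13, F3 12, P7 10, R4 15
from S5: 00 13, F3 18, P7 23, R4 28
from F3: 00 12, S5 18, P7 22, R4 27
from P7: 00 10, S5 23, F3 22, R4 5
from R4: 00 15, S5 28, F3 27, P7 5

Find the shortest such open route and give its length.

58 min — the minimum one-way total.

There are 4! = 24 possible orderings.
00 - S5 - F3 - P7 - R4: 13+18+22+5 = 58
00 - S5 - F3 - R4 - P7: 13+18+27+5 = 63
00 - S5 - P7 - F3 - R4: 13+23+22+27 = 85
00 - S5 - P7 - R4 - F3: 13+23+5+27 = 68
00 - S5 - R4 - F3 - P7: 13+28+27+22 = 90
00 - S5 - R4 - P7 - F3: 13+28+5+22 = 68
00 - F3 - S5 - P7 - R4: 12+18+23+5 = 58
00 - F3 - S5 - R4 - P7: 12+18+28+5 = 63
00 - F3 - P7 - S5 - R4: 12+22+23+28 = 85
00 - F3 - P7 - R4 - S5: 12+22+5+28 = 67
00 - F3 - R4 - S5 - P7: 12+27+28+23 = 90
00 - F3 - R4 - P7 - S5: 12+27+5+23 = 67
00 - P7 - S5 - F3 - R4: 10+23+18+27 = 78
00 - P7 - S5 - R4 - F3: 10+23+28+27 = 88
… (10 more)
The minimum is 58.
One shortest path: 00 → S5 → F3 → P7 → R4.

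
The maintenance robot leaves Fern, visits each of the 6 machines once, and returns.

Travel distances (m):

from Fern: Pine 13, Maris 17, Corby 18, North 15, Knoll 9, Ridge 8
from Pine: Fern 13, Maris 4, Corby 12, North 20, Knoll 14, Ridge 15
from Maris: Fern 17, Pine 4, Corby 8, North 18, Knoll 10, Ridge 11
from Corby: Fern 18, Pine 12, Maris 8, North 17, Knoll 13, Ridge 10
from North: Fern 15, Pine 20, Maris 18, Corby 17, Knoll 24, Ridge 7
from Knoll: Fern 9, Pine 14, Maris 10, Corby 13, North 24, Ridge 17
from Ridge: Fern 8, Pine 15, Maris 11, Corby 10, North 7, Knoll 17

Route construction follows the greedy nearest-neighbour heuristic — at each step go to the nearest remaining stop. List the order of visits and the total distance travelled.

67 m along Fern → Ridge → North → Corby → Maris → Pine → Knoll → Fern.

At Fern the remaining stops are Ridge 8, Knoll 9, Pine 13, North 15, Maris 17, Corby 18; go to Ridge.
At Ridge the remaining stops are North 7, Corby 10, Maris 11, Pine 15, Knoll 17; go to North.
At North the remaining stops are Corby 17, Maris 18, Pine 20, Knoll 24; go to Corby.
At Corby the remaining stops are Maris 8, Pine 12, Knoll 13; go to Maris.
At Maris the remaining stops are Pine 4, Knoll 10; go to Pine.
At Pine the remaining stops are Knoll 14; go to Knoll.
Return Knoll→Fern: 9.
Total = 8 + 7 + 17 + 8 + 4 + 14 + 9 = 67.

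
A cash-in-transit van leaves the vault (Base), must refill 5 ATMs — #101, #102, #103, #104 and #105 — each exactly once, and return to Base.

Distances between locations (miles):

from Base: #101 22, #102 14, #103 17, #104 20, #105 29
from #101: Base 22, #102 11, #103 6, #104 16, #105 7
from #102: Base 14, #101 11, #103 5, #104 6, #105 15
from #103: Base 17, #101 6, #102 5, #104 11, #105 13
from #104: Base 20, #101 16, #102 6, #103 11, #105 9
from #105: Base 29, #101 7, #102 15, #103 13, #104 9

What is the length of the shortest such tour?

Shortest round trip = 59 miles.

With 5 stops there are 5!/2 = 60 distinct round trips (a route and its reverse cost the same).
Base→#101→#102→#103→#104→#105→Base: 22+11+5+11+9+29 = 87
Base→#101→#102→#103→#105→#104→Base: 22+11+5+13+9+20 = 80
Base→#101→#102→#104→#103→#105→Base: 22+11+6+11+13+29 = 92
Base→#101→#102→#104→#105→#103→Base: 22+11+6+9+13+17 = 78
Base→#101→#102→#105→#103→#104→Base: 22+11+15+13+11+20 = 92
Base→#101→#102→#105→#104→#103→Base: 22+11+15+9+11+17 = 85
Base→#101→#103→#102→#104→#105→Base: 22+6+5+6+9+29 = 77
Base→#101→#103→#102→#105→#104→Base: 22+6+5+15+9+20 = 77
Base→#101→#103→#104→#102→#105→Base: 22+6+11+6+15+29 = 89
Base→#101→#103→#104→#105→#102→Base: 22+6+11+9+15+14 = 77
Base→#101→#103→#105→#102→#104→Base: 22+6+13+15+6+20 = 82
Base→#101→#103→#105→#104→#102→Base: 22+6+13+9+6+14 = 70
Base→#101→#104→#102→#103→#105→Base: 22+16+6+5+13+29 = 91
Base→#101→#104→#102→#105→#103→Base: 22+16+6+15+13+17 = 89
… (46 more)
Base→#102→#104→#105→#101→#103→Base: 14+6+9+7+6+17 = 59  ← best
The minimum is 59.
One optimal route: Base → #102 → #104 → #105 → #101 → #103 → Base (or its reverse).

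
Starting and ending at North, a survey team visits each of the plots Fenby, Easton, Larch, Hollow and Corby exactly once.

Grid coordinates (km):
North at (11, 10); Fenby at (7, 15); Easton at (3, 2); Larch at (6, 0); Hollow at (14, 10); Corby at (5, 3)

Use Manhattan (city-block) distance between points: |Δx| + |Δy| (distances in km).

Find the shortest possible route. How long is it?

There are 60 distinct closed tours to check (reversals are equivalent).
North - Fenby - Easton - Larch - Hollow - Corby - North: 9+17+5+18+16+13 = 78
North - Fenby - Easton - Larch - Corby - Hollow - North: 9+17+5+4+16+3 = 54
North - Fenby - Easton - Hollow - Larch - Corby - North: 9+17+19+18+4+13 = 80
North - Fenby - Easton - Hollow - Corby - Larch - North: 9+17+19+16+4+15 = 80
North - Fenby - Easton - Corby - Larch - Hollow - North: 9+17+3+4+18+3 = 54
North - Fenby - Easton - Corby - Hollow - Larch - North: 9+17+3+16+18+15 = 78
North - Fenby - Larch - Easton - Hollow - Corby - North: 9+16+5+19+16+13 = 78
North - Fenby - Larch - Easton - Corby - Hollow - North: 9+16+5+3+16+3 = 52
North - Fenby - Larch - Hollow - Easton - Corby - North: 9+16+18+19+3+13 = 78
North - Fenby - Larch - Hollow - Corby - Easton - North: 9+16+18+16+3+16 = 78
North - Fenby - Larch - Corby - Easton - Hollow - North: 9+16+4+3+19+3 = 54
North - Fenby - Larch - Corby - Hollow - Easton - North: 9+16+4+16+19+16 = 80
North - Fenby - Hollow - Easton - Larch - Corby - North: 9+12+19+5+4+13 = 62
North - Fenby - Hollow - Easton - Corby - Larch - North: 9+12+19+3+4+15 = 62
… (46 more)
The minimum is 52.
One optimal route: North → Fenby → Larch → Easton → Corby → Hollow → North (or its reverse).

Shortest round trip = 52 km.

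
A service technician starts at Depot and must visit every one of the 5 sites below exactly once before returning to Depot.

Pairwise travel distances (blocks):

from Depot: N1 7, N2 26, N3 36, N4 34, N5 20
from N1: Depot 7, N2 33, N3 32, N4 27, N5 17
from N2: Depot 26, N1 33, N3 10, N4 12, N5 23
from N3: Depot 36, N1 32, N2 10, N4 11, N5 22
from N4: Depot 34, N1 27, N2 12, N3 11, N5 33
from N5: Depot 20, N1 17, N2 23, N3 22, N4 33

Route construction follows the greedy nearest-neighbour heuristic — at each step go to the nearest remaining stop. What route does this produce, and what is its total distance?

From Depot: distances to unvisited — N1=7, N5=20, N2=26, N4=34, N3=36. Nearest is N1 (7).
From N1: distances to unvisited — N5=17, N4=27, N3=32, N2=33. Nearest is N5 (17).
From N5: distances to unvisited — N3=22, N2=23, N4=33. Nearest is N3 (22).
From N3: distances to unvisited — N2=10, N4=11. Nearest is N2 (10).
From N2: distances to unvisited — N4=12. Nearest is N4 (12).
Return N4→Depot: 34.
Total = 7 + 17 + 22 + 10 + 12 + 34 = 102.

Total distance 102 blocks via the nearest-neighbour route Depot → N1 → N5 → N3 → N2 → N4 → Depot.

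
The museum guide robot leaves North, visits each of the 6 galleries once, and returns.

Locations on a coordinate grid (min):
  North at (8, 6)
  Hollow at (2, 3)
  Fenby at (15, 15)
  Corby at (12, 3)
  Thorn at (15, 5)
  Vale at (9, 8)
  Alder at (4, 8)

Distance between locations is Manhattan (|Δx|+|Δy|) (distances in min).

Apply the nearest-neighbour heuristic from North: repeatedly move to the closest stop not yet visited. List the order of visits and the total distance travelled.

At North the remaining stops are Vale 3, Alder 6, Corby 7, Thorn 8, Hollow 9, Fenby 16; go to Vale.
At Vale the remaining stops are Alder 5, Corby 8, Thorn 9, Hollow 12, Fenby 13; go to Alder.
At Alder the remaining stops are Hollow 7, Corby 13, Thorn 14, Fenby 18; go to Hollow.
At Hollow the remaining stops are Corby 10, Thorn 15, Fenby 25; go to Corby.
At Corby the remaining stops are Thorn 5, Fenby 15; go to Thorn.
At Thorn the remaining stops are Fenby 10; go to Fenby.
Return Fenby→North: 16.
Total = 3 + 5 + 7 + 10 + 5 + 10 + 16 = 56.

Nearest-neighbour total = 56 min; route North → Vale → Alder → Hollow → Corby → Thorn → Fenby → North.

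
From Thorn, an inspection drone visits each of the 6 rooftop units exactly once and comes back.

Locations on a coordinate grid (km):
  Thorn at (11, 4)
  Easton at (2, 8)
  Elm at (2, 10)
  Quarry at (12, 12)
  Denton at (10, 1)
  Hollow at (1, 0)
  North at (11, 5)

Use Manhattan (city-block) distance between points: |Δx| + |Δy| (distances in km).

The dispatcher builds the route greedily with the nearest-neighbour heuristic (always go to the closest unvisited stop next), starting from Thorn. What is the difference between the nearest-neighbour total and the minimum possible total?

Excess over optimum: 2 km.

Thorn: North=1, Denton=4, Quarry=9, Easton=13, Hollow=14, Elm=15 ⇒ North
North: Denton=5, Quarry=8, Easton=12, Elm=14, Hollow=15 ⇒ Denton
Denton: Hollow=10, Quarry=13, Easton=15, Elm=17 ⇒ Hollow
Hollow: Easton=9, Elm=11, Quarry=23 ⇒ Easton
Easton: Elm=2, Quarry=14 ⇒ Elm
Elm: Quarry=12 ⇒ Quarry
NN route Thorn → North → Denton → Hollow → Easton → Elm → Quarry → Thorn costs 48.
Optimal: Thorn → Denton → Hollow → Easton → Elm → Quarry → North → Thorn costs 46 (by enumerating all 360 distinct tours).
Excess = 48 − 46 = 2.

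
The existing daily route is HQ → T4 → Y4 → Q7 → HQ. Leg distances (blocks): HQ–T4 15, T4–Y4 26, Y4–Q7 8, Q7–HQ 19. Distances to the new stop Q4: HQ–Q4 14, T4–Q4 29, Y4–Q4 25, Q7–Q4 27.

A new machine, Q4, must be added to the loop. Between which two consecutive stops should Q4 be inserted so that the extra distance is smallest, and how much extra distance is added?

+22 blocks — insert Q4 between Q7 and HQ.

Insertion cost between consecutive stops i–j is d(i,Q4) + d(Q4,j) − d(i,j):
  between HQ and T4: 14 + 29 − 15 = 28
  between T4 and Y4: 29 + 25 − 26 = 28
  between Y4 and Q7: 25 + 27 − 8 = 44
  between Q7 and HQ: 27 + 14 − 19 = 22
Cheapest insertion is between Q7 and HQ, adding 22.
New total = 68 + 22 = 90.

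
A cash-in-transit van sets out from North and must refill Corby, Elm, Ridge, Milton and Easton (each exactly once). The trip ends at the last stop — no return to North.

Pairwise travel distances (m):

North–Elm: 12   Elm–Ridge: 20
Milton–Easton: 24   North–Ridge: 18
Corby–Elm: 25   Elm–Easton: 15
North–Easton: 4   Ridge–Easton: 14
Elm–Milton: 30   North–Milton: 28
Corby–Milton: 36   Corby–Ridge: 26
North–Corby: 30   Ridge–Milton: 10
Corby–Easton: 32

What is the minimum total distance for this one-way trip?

80 m — the minimum one-way total.

There are 5! = 120 possible orderings.
North → Corby → Elm → Ridge → Milton → Easton: 30+25+20+10+24 = 109
North → Corby → Elm → Ridge → Easton → Milton: 30+25+20+14+24 = 113
North → Corby → Elm → Milton → Ridge → Easton: 30+25+30+10+14 = 109
North → Corby → Elm → Milton → Easton → Ridge: 30+25+30+24+14 = 123
North → Corby → Elm → Easton → Ridge → Milton: 30+25+15+14+10 = 94
North → Corby → Elm → Easton → Milton → Ridge: 30+25+15+24+10 = 104
North → Corby → Ridge → Elm → Milton → Easton: 30+26+20+30+24 = 130
North → Corby → Ridge → Elm → Easton → Milton: 30+26+20+15+24 = 115
North → Corby → Ridge → Milton → Elm → Easton: 30+26+10+30+15 = 111
North → Corby → Ridge → Milton → Easton → Elm: 30+26+10+24+15 = 105
North → Corby → Ridge → Easton → Elm → Milton: 30+26+14+15+30 = 115
North → Corby → Ridge → Easton → Milton → Elm: 30+26+14+24+30 = 124
North → Corby → Milton → Elm → Ridge → Easton: 30+36+30+20+14 = 130
North → Corby → Milton → Elm → Easton → Ridge: 30+36+30+15+14 = 125
… (106 more)
North → Easton → Elm → Corby → Ridge → Milton: 4+15+25+26+10 = 80  ← best
The minimum is 80.
One shortest path: North → Easton → Elm → Corby → Ridge → Milton.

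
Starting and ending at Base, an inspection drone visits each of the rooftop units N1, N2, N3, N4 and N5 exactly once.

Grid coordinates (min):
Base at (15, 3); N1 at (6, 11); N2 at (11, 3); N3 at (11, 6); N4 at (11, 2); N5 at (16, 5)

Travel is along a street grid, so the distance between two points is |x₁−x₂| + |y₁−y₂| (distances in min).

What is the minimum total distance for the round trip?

There are 60 distinct closed tours to check (reversals are equivalent).
Base→N1→N2→N3→N4→N5→Base: 17+13+3+4+8+3 = 48
Base→N1→N2→N3→N5→N4→Base: 17+13+3+6+8+5 = 52
Base→N1→N2→N4→N3→N5→Base: 17+13+1+4+6+3 = 44
Base→N1→N2→N4→N5→N3→Base: 17+13+1+8+6+7 = 52
Base→N1→N2→N5→N3→N4→Base: 17+13+7+6+4+5 = 52
Base→N1→N2→N5→N4→N3→Base: 17+13+7+8+4+7 = 56
Base→N1→N3→N2→N4→N5→Base: 17+10+3+1+8+3 = 42
Base→N1→N3→N2→N5→N4→Base: 17+10+3+7+8+5 = 50
Base→N1→N3→N4→N2→N5→Base: 17+10+4+1+7+3 = 42
Base→N1→N3→N4→N5→N2→Base: 17+10+4+8+7+4 = 50
Base→N1→N3→N5→N2→N4→Base: 17+10+6+7+1+5 = 46
Base→N1→N3→N5→N4→N2→Base: 17+10+6+8+1+4 = 46
Base→N1→N4→N2→N3→N5→Base: 17+14+1+3+6+3 = 44
Base→N1→N4→N2→N5→N3→Base: 17+14+1+7+6+7 = 52
… (46 more)
Base→N2→N4→N1→N3→N5→Base: 4+1+14+10+6+3 = 38  ← best
The minimum is 38.
One optimal route: Base → N2 → N4 → N1 → N3 → N5 → Base (or its reverse).

Minimum total distance: 38 min.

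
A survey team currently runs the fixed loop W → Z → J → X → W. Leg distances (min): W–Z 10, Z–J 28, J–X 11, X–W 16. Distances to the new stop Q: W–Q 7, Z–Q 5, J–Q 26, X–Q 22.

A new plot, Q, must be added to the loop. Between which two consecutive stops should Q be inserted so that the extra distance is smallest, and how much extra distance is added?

+2 min — insert Q between W and Z.

Insertion cost between consecutive stops i–j is d(i,Q) + d(Q,j) − d(i,j):
  between W and Z: 7 + 5 − 10 = 2
  between Z and J: 5 + 26 − 28 = 3
  between J and X: 26 + 22 − 11 = 37
  between X and W: 22 + 7 − 16 = 13
Cheapest insertion is between W and Z, adding 2.
New total = 65 + 2 = 67.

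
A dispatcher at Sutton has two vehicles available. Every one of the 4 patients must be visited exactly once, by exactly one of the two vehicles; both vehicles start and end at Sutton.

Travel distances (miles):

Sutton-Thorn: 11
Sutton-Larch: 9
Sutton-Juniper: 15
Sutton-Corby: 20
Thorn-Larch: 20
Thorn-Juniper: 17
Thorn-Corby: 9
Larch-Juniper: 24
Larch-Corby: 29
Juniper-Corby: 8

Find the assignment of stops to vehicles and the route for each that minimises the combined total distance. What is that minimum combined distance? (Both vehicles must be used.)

Check every non-empty split of the stops between the two vehicles; for each half take its own optimal tour:
  {Thorn} + {Larch, Juniper, Corby}: 22 + 61 = 83
  {Larch} + {Thorn, Juniper, Corby}: 18 + 43 = 61
  {Thorn, Larch} + {Juniper, Corby}: 40 + 43 = 83
  {Juniper} + {Thorn, Larch, Corby}: 30 + 58 = 88
  {Thorn, Juniper} + {Larch, Corby}: 43 + 58 = 101
  {Larch, Juniper} + {Thorn, Corby}: 48 + 40 = 88
  … (7 splits in total)
Best: vehicle 1 Sutton → Larch → Sutton = 18; vehicle 2 Sutton → Thorn → Corby → Juniper → Sutton = 43; combined 61.

Minimum combined distance: 61 miles.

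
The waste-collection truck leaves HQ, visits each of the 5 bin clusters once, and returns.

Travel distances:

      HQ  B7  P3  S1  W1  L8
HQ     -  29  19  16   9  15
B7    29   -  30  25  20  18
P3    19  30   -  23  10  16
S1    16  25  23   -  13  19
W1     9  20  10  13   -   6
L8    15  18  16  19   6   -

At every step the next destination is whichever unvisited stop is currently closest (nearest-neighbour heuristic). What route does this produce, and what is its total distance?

108 along HQ → W1 → L8 → P3 → S1 → B7 → HQ.

From HQ: distances to unvisited — W1=9, L8=15, S1=16, P3=19, B7=29. Nearest is W1 (9).
From W1: distances to unvisited — L8=6, P3=10, S1=13, B7=20. Nearest is L8 (6).
From L8: distances to unvisited — P3=16, B7=18, S1=19. Nearest is P3 (16).
From P3: distances to unvisited — S1=23, B7=30. Nearest is S1 (23).
From S1: distances to unvisited — B7=25. Nearest is B7 (25).
Return B7→HQ: 29.
Total = 9 + 6 + 16 + 23 + 25 + 29 = 108.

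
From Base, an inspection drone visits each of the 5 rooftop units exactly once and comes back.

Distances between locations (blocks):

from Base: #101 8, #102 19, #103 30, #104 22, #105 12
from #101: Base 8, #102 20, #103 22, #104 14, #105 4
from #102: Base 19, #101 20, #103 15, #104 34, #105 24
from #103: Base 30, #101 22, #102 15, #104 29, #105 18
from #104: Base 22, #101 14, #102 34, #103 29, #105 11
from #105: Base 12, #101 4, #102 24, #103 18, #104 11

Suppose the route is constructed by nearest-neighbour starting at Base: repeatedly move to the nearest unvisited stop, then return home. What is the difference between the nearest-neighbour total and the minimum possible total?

1 blocks longer than the optimal tour.

Base: #101=8, #105=12, #102=19, #104=22, #103=30 ⇒ #101
#101: #105=4, #104=14, #102=20, #103=22 ⇒ #105
#105: #104=11, #103=18, #102=24 ⇒ #104
#104: #103=29, #102=34 ⇒ #103
#103: #102=15 ⇒ #102
NN route Base → #101 → #105 → #104 → #103 → #102 → Base costs 86.
Optimal: Base → #101 → #104 → #105 → #103 → #102 → Base costs 85 (by enumerating all 60 distinct tours).
Excess = 86 − 85 = 1.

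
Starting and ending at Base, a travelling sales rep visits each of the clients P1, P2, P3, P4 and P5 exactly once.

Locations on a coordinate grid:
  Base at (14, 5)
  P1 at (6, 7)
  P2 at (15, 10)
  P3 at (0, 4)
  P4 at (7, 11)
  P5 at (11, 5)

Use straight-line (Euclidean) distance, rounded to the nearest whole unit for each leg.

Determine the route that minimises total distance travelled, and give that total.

Shortest round trip = 38.

With 5 stops there are 5!/2 = 60 distinct round trips (a route and its reverse cost the same).
Base-P1-P2-P3-P4-P5-Base: 8+9+16+10+7+3 = 53
Base-P1-P2-P3-P5-P4-Base: 8+9+16+11+7+9 = 60
Base-P1-P2-P4-P3-P5-Base: 8+9+8+10+11+3 = 49
Base-P1-P2-P4-P5-P3-Base: 8+9+8+7+11+14 = 57
Base-P1-P2-P5-P3-P4-Base: 8+9+6+11+10+9 = 53
Base-P1-P2-P5-P4-P3-Base: 8+9+6+7+10+14 = 54
Base-P1-P3-P2-P4-P5-Base: 8+7+16+8+7+3 = 49
Base-P1-P3-P2-P5-P4-Base: 8+7+16+6+7+9 = 53
Base-P1-P3-P4-P2-P5-Base: 8+7+10+8+6+3 = 42
Base-P1-P3-P4-P5-P2-Base: 8+7+10+7+6+5 = 43
Base-P1-P3-P5-P2-P4-Base: 8+7+11+6+8+9 = 49
Base-P1-P3-P5-P4-P2-Base: 8+7+11+7+8+5 = 46
Base-P1-P4-P2-P3-P5-Base: 8+4+8+16+11+3 = 50
Base-P1-P4-P2-P5-P3-Base: 8+4+8+6+11+14 = 51
… (46 more)
Base-P2-P4-P1-P3-P5-Base: 5+8+4+7+11+3 = 38  ← best
The minimum is 38.
One optimal route: Base → P2 → P4 → P1 → P3 → P5 → Base (or its reverse).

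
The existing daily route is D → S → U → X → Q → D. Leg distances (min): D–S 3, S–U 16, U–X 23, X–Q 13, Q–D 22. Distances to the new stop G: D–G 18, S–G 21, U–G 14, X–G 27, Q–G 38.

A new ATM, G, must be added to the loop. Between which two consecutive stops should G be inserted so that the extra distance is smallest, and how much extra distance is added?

Minimum extra distance: 18 min, inserting G between U and X.

Insertion cost between consecutive stops i–j is d(i,G) + d(G,j) − d(i,j):
  between D and S: 18 + 21 − 3 = 36
  between S and U: 21 + 14 − 16 = 19
  between U and X: 14 + 27 − 23 = 18
  between X and Q: 27 + 38 − 13 = 52
  between Q and D: 38 + 18 − 22 = 34
Cheapest insertion is between U and X, adding 18.
New total = 77 + 18 = 95.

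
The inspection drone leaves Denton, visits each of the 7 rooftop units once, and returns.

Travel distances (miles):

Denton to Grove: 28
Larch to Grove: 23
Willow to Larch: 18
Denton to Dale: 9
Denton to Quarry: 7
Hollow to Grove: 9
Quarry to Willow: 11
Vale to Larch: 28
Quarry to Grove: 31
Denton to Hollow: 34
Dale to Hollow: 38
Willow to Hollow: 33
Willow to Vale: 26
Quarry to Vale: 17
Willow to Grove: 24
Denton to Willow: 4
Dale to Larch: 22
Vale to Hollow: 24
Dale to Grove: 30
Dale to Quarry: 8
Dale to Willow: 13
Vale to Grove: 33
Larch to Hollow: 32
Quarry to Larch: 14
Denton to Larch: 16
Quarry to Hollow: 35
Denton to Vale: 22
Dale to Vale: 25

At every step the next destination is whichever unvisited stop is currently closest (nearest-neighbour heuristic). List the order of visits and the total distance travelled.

123 miles along Denton → Willow → Quarry → Dale → Larch → Grove → Hollow → Vale → Denton.

At Denton the remaining stops are Willow 4, Quarry 7, Dale 9, Larch 16, Vale 22, Grove 28, Hollow 34; go to Willow.
At Willow the remaining stops are Quarry 11, Dale 13, Larch 18, Grove 24, Vale 26, Hollow 33; go to Quarry.
At Quarry the remaining stops are Dale 8, Larch 14, Vale 17, Grove 31, Hollow 35; go to Dale.
At Dale the remaining stops are Larch 22, Vale 25, Grove 30, Hollow 38; go to Larch.
At Larch the remaining stops are Grove 23, Vale 28, Hollow 32; go to Grove.
At Grove the remaining stops are Hollow 9, Vale 33; go to Hollow.
At Hollow the remaining stops are Vale 24; go to Vale.
Return Vale→Denton: 22.
Total = 4 + 11 + 8 + 22 + 23 + 9 + 24 + 22 = 123.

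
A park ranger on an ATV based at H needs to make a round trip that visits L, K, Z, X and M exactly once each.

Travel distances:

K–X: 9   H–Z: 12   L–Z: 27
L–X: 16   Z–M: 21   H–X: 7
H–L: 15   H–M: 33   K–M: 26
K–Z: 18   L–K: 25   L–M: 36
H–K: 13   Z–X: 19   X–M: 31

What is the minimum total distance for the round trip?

H - L - K - Z - X - M - H: 15+25+18+19+31+33 = 141
H - L - K - Z - M - X - H: 15+25+18+21+31+7 = 117
H - L - K - X - Z - M - H: 15+25+9+19+21+33 = 122
H - L - K - X - M - Z - H: 15+25+9+31+21+12 = 113
H - L - K - M - Z - X - H: 15+25+26+21+19+7 = 113
H - L - K - M - X - Z - H: 15+25+26+31+19+12 = 128
H - L - Z - K - X - M - H: 15+27+18+9+31+33 = 133
H - L - Z - K - M - X - H: 15+27+18+26+31+7 = 124
H - L - Z - X - K - M - H: 15+27+19+9+26+33 = 129
H - L - Z - X - M - K - H: 15+27+19+31+26+13 = 131
H - L - Z - M - K - X - H: 15+27+21+26+9+7 = 105
H - L - Z - M - X - K - H: 15+27+21+31+9+13 = 116
H - L - X - K - Z - M - H: 15+16+9+18+21+33 = 112
H - L - X - K - M - Z - H: 15+16+9+26+21+12 = 99
… (46 more)
The minimum is 99.
One optimal route: H → L → X → K → M → Z → H (or its reverse).

99 — the shortest possible round trip.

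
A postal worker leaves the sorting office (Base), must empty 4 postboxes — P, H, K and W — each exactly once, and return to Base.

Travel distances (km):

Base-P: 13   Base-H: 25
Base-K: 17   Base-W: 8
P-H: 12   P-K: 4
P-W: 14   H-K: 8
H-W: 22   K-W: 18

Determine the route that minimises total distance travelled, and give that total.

There are 12 distinct closed tours to check (reversals are equivalent).
Base → P → H → K → W → Base: 13+12+8+18+8 = 59
Base → P → H → W → K → Base: 13+12+22+18+17 = 82
Base → P → K → H → W → Base: 13+4+8+22+8 = 55
Base → P → K → W → H → Base: 13+4+18+22+25 = 82
Base → P → W → H → K → Base: 13+14+22+8+17 = 74
Base → P → W → K → H → Base: 13+14+18+8+25 = 78
Base → H → P → K → W → Base: 25+12+4+18+8 = 67
Base → H → P → W → K → Base: 25+12+14+18+17 = 86
Base → H → K → P → W → Base: 25+8+4+14+8 = 59
Base → H → W → P → K → Base: 25+22+14+4+17 = 82
Base → K → P → H → W → Base: 17+4+12+22+8 = 63
Base → K → H → P → W → Base: 17+8+12+14+8 = 59
The minimum is 55.
One optimal route: Base → P → K → H → W → Base (or its reverse).

Shortest round trip = 55 km.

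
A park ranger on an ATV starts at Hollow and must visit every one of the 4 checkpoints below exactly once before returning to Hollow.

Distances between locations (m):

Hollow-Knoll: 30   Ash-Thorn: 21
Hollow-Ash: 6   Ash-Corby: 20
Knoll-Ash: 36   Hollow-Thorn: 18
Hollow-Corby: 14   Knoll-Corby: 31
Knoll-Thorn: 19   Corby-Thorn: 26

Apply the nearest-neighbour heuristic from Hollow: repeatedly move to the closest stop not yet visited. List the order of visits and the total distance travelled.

Nearest-neighbour total = 101 m; route Hollow → Ash → Corby → Thorn → Knoll → Hollow.

Hollow → [Ash:6 / Corby:14 / Thorn:18 / Knoll:30] → Ash (6)
Ash → [Corby:20 / Thorn:21 / Knoll:36] → Corby (20)
Corby → [Thorn:26 / Knoll:31] → Thorn (26)
Thorn → [Knoll:19] → Knoll (19)
Return Knoll→Hollow: 30.
Total = 6 + 20 + 26 + 19 + 30 = 101.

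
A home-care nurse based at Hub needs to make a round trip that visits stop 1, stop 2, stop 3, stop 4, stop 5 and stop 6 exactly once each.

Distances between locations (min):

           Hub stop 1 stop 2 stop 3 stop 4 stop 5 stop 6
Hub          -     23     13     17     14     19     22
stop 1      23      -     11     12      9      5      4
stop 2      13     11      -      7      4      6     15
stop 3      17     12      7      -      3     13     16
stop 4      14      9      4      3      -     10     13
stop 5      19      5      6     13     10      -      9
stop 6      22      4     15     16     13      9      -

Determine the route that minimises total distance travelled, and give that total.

Shortest round trip = 61 min.

There are 360 distinct closed tours to check (reversals are equivalent).
Hub→stop 1→stop 2→stop 3→stop 4→stop 5→stop 6→Hub: 23+11+7+3+10+9+22 = 85
Hub→stop 1→stop 2→stop 3→stop 4→stop 6→stop 5→Hub: 23+11+7+3+13+9+19 = 85
Hub→stop 1→stop 2→stop 3→stop 5→stop 4→stop 6→Hub: 23+11+7+13+10+13+22 = 99
Hub→stop 1→stop 2→stop 3→stop 5→stop 6→stop 4→Hub: 23+11+7+13+9+13+14 = 90
Hub→stop 1→stop 2→stop 3→stop 6→stop 4→stop 5→Hub: 23+11+7+16+13+10+19 = 99
Hub→stop 1→stop 2→stop 3→stop 6→stop 5→stop 4→Hub: 23+11+7+16+9+10+14 = 90
Hub→stop 1→stop 2→stop 4→stop 3→stop 5→stop 6→Hub: 23+11+4+3+13+9+22 = 85
Hub→stop 1→stop 2→stop 4→stop 3→stop 6→stop 5→Hub: 23+11+4+3+16+9+19 = 85
… (352 more)
Hub→stop 2→stop 5→stop 1→stop 6→stop 3→stop 4→Hub: 13+6+5+4+16+3+14 = 61  ← best
The minimum is 61.
One optimal route: Hub → stop 2 → stop 5 → stop 1 → stop 6 → stop 3 → stop 4 → Hub (or its reverse).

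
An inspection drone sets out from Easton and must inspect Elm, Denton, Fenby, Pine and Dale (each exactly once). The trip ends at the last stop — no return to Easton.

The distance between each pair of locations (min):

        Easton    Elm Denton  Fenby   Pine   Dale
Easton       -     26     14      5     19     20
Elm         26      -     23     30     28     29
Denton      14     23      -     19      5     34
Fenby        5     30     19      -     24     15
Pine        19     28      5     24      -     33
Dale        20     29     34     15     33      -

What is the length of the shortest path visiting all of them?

Shortest open route: 77 min.

There are 5! = 120 possible orderings.
Easton → Elm → Denton → Fenby → Pine → Dale: 26+23+19+24+33 = 125
Easton → Elm → Denton → Fenby → Dale → Pine: 26+23+19+15+33 = 116
Easton → Elm → Denton → Pine → Fenby → Dale: 26+23+5+24+15 = 93
Easton → Elm → Denton → Pine → Dale → Fenby: 26+23+5+33+15 = 102
Easton → Elm → Denton → Dale → Fenby → Pine: 26+23+34+15+24 = 122
Easton → Elm → Denton → Dale → Pine → Fenby: 26+23+34+33+24 = 140
Easton → Elm → Fenby → Denton → Pine → Dale: 26+30+19+5+33 = 113
Easton → Elm → Fenby → Denton → Dale → Pine: 26+30+19+34+33 = 142
Easton → Elm → Fenby → Pine → Denton → Dale: 26+30+24+5+34 = 119
Easton → Elm → Fenby → Pine → Dale → Denton: 26+30+24+33+34 = 147
Easton → Elm → Fenby → Dale → Denton → Pine: 26+30+15+34+5 = 110
Easton → Elm → Fenby → Dale → Pine → Denton: 26+30+15+33+5 = 109
Easton → Elm → Pine → Denton → Fenby → Dale: 26+28+5+19+15 = 93
Easton → Elm → Pine → Denton → Dale → Fenby: 26+28+5+34+15 = 108
… (106 more)
Easton → Fenby → Dale → Elm → Denton → Pine: 5+15+29+23+5 = 77  ← best
The minimum is 77.
One shortest path: Easton → Fenby → Dale → Elm → Denton → Pine.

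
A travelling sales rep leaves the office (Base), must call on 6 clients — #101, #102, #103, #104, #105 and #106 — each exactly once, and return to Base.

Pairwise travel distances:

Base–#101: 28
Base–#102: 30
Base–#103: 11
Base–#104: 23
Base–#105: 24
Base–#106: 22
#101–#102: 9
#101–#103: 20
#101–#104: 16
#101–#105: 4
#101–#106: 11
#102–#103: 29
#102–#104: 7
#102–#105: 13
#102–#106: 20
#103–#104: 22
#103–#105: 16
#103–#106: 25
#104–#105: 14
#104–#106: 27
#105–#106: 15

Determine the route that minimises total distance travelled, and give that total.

There are 360 distinct closed tours to check (reversals are equivalent).
Base-#101-#102-#103-#104-#105-#106-Base: 28+9+29+22+14+15+22 = 139
Base-#101-#102-#103-#104-#106-#105-Base: 28+9+29+22+27+15+24 = 154
Base-#101-#102-#103-#105-#104-#106-Base: 28+9+29+16+14+27+22 = 145
Base-#101-#102-#103-#105-#106-#104-Base: 28+9+29+16+15+27+23 = 147
Base-#101-#102-#103-#106-#104-#105-Base: 28+9+29+25+27+14+24 = 156
Base-#101-#102-#103-#106-#105-#104-Base: 28+9+29+25+15+14+23 = 143
Base-#101-#102-#104-#103-#105-#106-Base: 28+9+7+22+16+15+22 = 119
Base-#101-#102-#104-#103-#106-#105-Base: 28+9+7+22+25+15+24 = 130
… (352 more)
Base-#103-#104-#102-#101-#105-#106-Base: 11+22+7+9+4+15+22 = 90  ← best
The minimum is 90.
One optimal route: Base → #103 → #104 → #102 → #101 → #105 → #106 → Base (or its reverse).

90 — the shortest possible round trip.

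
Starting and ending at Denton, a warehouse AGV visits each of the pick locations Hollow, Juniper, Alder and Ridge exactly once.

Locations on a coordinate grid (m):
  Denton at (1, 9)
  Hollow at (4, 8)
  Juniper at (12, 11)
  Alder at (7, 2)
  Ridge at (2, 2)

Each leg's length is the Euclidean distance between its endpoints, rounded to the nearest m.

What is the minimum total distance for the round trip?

With 4 stops there are 4!/2 = 12 distinct round trips (a route and its reverse cost the same).
Denton→Hollow→Juniper→Alder→Ridge→Denton: 3+9+10+5+7 = 34
Denton→Hollow→Juniper→Ridge→Alder→Denton: 3+9+13+5+9 = 39
Denton→Hollow→Alder→Juniper→Ridge→Denton: 3+7+10+13+7 = 40
Denton→Hollow→Alder→Ridge→Juniper→Denton: 3+7+5+13+11 = 39
Denton→Hollow→Ridge→Juniper→Alder→Denton: 3+6+13+10+9 = 41
Denton→Hollow→Ridge→Alder→Juniper→Denton: 3+6+5+10+11 = 35
Denton→Juniper→Hollow→Alder→Ridge→Denton: 11+9+7+5+7 = 39
Denton→Juniper→Hollow→Ridge→Alder→Denton: 11+9+6+5+9 = 40
Denton→Juniper→Alder→Hollow→Ridge→Denton: 11+10+7+6+7 = 41
Denton→Juniper→Ridge→Hollow→Alder→Denton: 11+13+6+7+9 = 46
Denton→Alder→Hollow→Juniper→Ridge→Denton: 9+7+9+13+7 = 45
Denton→Alder→Juniper→Hollow→Ridge→Denton: 9+10+9+6+7 = 41
The minimum is 34.
One optimal route: Denton → Hollow → Juniper → Alder → Ridge → Denton (or its reverse).

Shortest round trip = 34 m.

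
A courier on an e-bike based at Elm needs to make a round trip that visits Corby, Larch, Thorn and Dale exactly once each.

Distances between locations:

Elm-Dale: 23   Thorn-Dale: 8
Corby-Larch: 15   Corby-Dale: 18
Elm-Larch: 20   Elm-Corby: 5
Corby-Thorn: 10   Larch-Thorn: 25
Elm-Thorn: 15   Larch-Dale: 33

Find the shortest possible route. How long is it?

Elm-Corby-Larch-Thorn-Dale-Elm: 5+15+25+8+23 = 76
Elm-Corby-Larch-Dale-Thorn-Elm: 5+15+33+8+15 = 76
Elm-Corby-Thorn-Larch-Dale-Elm: 5+10+25+33+23 = 96
Elm-Corby-Thorn-Dale-Larch-Elm: 5+10+8+33+20 = 76
Elm-Corby-Dale-Larch-Thorn-Elm: 5+18+33+25+15 = 96
Elm-Corby-Dale-Thorn-Larch-Elm: 5+18+8+25+20 = 76
Elm-Larch-Corby-Thorn-Dale-Elm: 20+15+10+8+23 = 76
Elm-Larch-Corby-Dale-Thorn-Elm: 20+15+18+8+15 = 76
Elm-Larch-Thorn-Corby-Dale-Elm: 20+25+10+18+23 = 96
Elm-Larch-Dale-Corby-Thorn-Elm: 20+33+18+10+15 = 96
Elm-Thorn-Corby-Larch-Dale-Elm: 15+10+15+33+23 = 96
Elm-Thorn-Larch-Corby-Dale-Elm: 15+25+15+18+23 = 96
The minimum is 76.
One optimal route: Elm → Corby → Larch → Thorn → Dale → Elm (or its reverse).

Minimum total distance: 76.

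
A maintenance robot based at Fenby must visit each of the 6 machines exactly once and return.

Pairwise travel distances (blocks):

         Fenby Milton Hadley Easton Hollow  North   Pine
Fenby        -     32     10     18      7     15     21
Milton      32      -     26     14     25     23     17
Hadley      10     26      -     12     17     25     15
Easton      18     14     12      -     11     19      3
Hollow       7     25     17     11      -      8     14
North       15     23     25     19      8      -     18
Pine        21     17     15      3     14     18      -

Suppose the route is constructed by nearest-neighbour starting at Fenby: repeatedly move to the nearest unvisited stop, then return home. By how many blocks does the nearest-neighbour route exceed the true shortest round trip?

From Fenby: Hollow=7, Hadley=10, North=15, Easton=18, Pine=21, Milton=32 → choose Hollow (7).
From Hollow: North=8, Easton=11, Pine=14, Hadley=17, Milton=25 → choose North (8).
From North: Pine=18, Easton=19, Milton=23, Hadley=25 → choose Pine (18).
From Pine: Easton=3, Hadley=15, Milton=17 → choose Easton (3).
From Easton: Hadley=12, Milton=14 → choose Hadley (12).
From Hadley: Milton=26 → choose Milton (26).
NN route Fenby → Hollow → North → Pine → Easton → Hadley → Milton → Fenby costs 106.
Optimal: Fenby → Hadley → Easton → Pine → Milton → North → Hollow → Fenby costs 80 (by enumerating all 360 distinct tours).
Excess = 106 − 80 = 26.

Excess over optimum: 26 blocks.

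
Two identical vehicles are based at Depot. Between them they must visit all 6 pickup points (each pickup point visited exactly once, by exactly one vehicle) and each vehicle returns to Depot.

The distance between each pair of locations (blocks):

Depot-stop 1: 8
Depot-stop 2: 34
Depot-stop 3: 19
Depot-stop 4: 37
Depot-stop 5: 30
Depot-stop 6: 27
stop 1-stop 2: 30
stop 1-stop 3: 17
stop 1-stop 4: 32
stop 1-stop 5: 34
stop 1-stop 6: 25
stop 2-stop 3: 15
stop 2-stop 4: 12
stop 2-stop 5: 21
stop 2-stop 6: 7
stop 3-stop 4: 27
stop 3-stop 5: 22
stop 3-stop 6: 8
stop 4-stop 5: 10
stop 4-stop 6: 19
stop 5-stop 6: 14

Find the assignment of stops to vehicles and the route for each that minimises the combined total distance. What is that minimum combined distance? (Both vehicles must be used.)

Check every non-empty split of the stops between the two vehicles; for each half take its own optimal tour:
  {stop 1} + {stop 2, stop 3, stop 4, stop 5, stop 6}: 16 + 86 = 102
  {stop 2} + {stop 1, stop 3, stop 4, stop 5, stop 6}: 68 + 91 = 159
  {stop 1, stop 2} + {stop 3, stop 4, stop 5, stop 6}: 72 + 86 = 158
  {stop 3} + {stop 1, stop 2, stop 4, stop 5, stop 6}: 38 + 92 = 130
  {stop 1, stop 3} + {stop 2, stop 4, stop 5, stop 6}: 44 + 86 = 130
  {stop 2, stop 3} + {stop 1, stop 4, stop 5, stop 6}: 68 + 91 = 159
  … (31 splits in total)
Best: vehicle 1 Depot → stop 1 → Depot = 16; vehicle 2 Depot → stop 3 → stop 6 → stop 2 → stop 4 → stop 5 → Depot = 86; combined 102.

Minimum combined distance: 102 blocks.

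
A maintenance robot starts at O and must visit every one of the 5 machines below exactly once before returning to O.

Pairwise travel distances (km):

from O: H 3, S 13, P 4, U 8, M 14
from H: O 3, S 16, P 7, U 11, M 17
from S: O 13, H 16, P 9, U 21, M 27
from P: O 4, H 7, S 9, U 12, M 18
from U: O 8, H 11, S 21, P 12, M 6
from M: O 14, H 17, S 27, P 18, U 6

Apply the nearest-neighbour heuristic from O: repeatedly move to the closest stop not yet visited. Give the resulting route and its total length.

Total distance 60 km via the nearest-neighbour route O → H → P → S → U → M → O.

At O the remaining stops are H 3, P 4, U 8, S 13, M 14; go to H.
At H the remaining stops are P 7, U 11, S 16, M 17; go to P.
At P the remaining stops are S 9, U 12, M 18; go to S.
At S the remaining stops are U 21, M 27; go to U.
At U the remaining stops are M 6; go to M.
Return M→O: 14.
Total = 3 + 7 + 9 + 21 + 6 + 14 = 60.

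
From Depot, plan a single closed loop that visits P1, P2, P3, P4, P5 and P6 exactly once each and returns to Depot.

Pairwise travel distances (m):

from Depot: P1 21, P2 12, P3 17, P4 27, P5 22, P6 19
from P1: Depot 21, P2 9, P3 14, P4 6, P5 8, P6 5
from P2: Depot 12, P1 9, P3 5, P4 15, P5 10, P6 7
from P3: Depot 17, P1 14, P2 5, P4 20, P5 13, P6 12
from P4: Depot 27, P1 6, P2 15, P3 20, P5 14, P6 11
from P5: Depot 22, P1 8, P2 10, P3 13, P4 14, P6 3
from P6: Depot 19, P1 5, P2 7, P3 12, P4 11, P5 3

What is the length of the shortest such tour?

There are 360 distinct closed tours to check (reversals are equivalent).
Depot→P1→P2→P3→P4→P5→P6→Depot: 21+9+5+20+14+3+19 = 91
Depot→P1→P2→P3→P4→P6→P5→Depot: 21+9+5+20+11+3+22 = 91
Depot→P1→P2→P3→P5→P4→P6→Depot: 21+9+5+13+14+11+19 = 92
Depot→P1→P2→P3→P5→P6→P4→Depot: 21+9+5+13+3+11+27 = 89
Depot→P1→P2→P3→P6→P4→P5→Depot: 21+9+5+12+11+14+22 = 94
Depot→P1→P2→P3→P6→P5→P4→Depot: 21+9+5+12+3+14+27 = 91
Depot→P1→P2→P4→P3→P5→P6→Depot: 21+9+15+20+13+3+19 = 100
Depot→P1→P2→P4→P3→P6→P5→Depot: 21+9+15+20+12+3+22 = 102
… (352 more)
Depot→P1→P4→P6→P5→P3→P2→Depot: 21+6+11+3+13+5+12 = 71  ← best
The minimum is 71.
One optimal route: Depot → P1 → P4 → P6 → P5 → P3 → P2 → Depot (or its reverse).

71 m — the shortest possible round trip.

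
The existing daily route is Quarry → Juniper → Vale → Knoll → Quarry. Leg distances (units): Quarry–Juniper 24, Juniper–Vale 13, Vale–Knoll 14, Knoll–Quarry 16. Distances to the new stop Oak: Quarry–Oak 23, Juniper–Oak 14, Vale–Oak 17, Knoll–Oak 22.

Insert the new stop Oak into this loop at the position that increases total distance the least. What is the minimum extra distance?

Insertion cost between consecutive stops i–j is d(i,Oak) + d(Oak,j) − d(i,j):
  between Quarry and Juniper: 23 + 14 − 24 = 13
  between Juniper and Vale: 14 + 17 − 13 = 18
  between Vale and Knoll: 17 + 22 − 14 = 25
  between Knoll and Quarry: 22 + 23 − 16 = 29
Cheapest insertion is between Quarry and Juniper, adding 13.
New total = 67 + 13 = 80.

Adding 13 by placing Oak on the Quarry–Juniper leg.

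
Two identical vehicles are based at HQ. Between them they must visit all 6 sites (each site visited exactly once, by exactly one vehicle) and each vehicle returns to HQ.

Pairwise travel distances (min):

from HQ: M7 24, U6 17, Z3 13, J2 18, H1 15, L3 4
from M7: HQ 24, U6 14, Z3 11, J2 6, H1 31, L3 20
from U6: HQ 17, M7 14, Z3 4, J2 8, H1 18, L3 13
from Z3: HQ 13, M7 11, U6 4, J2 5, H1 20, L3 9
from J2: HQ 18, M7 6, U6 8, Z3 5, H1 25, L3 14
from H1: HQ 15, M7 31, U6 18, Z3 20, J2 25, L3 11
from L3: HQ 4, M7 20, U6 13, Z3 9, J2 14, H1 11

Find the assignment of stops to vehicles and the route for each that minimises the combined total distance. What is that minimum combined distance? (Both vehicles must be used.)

There are 2^5 − 1 = 31 ways to divide the 6 stops into two non-empty groups. For each, the best each vehicle can do is its own shortest tour through its group:
  {M7} + {U6, Z3, J2, H1, L3}: 48 + 59 = 107
  {U6} + {M7, Z3, J2, H1, L3}: 34 + 70 = 104
  {M7, U6} + {Z3, J2, H1, L3}: 55 + 58 = 113
  {Z3} + {M7, U6, J2, H1, L3}: 26 + 71 = 97
  {M7, Z3} + {U6, J2, H1, L3}: 48 + 59 = 107
  {U6, Z3} + {M7, J2, H1, L3}: 34 + 70 = 104
  … (31 splits in total)
  {M7, U6, Z3, J2, H1} + {L3}: 71 + 8 = 79  ← best
Best: vehicle 1 HQ → Z3 → M7 → J2 → U6 → H1 → HQ = 71; vehicle 2 HQ → L3 → HQ = 8; combined 79.

79 min — the smallest possible combined total.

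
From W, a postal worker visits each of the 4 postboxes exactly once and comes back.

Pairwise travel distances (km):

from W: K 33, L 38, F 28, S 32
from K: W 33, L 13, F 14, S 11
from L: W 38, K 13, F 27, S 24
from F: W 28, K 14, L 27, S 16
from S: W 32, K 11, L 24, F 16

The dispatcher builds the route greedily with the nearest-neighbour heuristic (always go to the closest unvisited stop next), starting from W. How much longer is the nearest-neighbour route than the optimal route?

Excess over optimum: 9 km.

From W: F=28, S=32, K=33, L=38 → choose F (28).
From F: K=14, S=16, L=27 → choose K (14).
From K: S=11, L=13 → choose S (11).
From S: L=24 → choose L (24).
NN route W → F → K → S → L → W costs 115.
Optimal: W → L → K → S → F → W costs 106 (by enumerating all 12 distinct tours).
Excess = 115 − 106 = 9.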